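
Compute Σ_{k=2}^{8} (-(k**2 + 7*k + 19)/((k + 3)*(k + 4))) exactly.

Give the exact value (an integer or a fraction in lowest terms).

Step 1: r(k) = (k + 3)*(7*k + (k + 1)**2 + 26)/((k + 5)*(k**2 + 7*k + 19)).
A = k + 3, B = k + 5, C = k**2 + 7*k + 19.
f must satisfy (k + 3)·f(k+1) − (k + 4)·f(k) = k**2 + 7*k + 19.
deg f ≤ 2 (via 1,1,2).
A polynomial solution: f(k) = k*(3*k + 16)/3.
R(k) = B(k−1)·f(k)/C(k) = k*(k + 4)*(3*k + 16)/(3*(k**2 + 7*k + 19)); s_k = R·t_k = k*(-3*k - 16)/(3*(k + 3)).
Check: Δs_k = (-k**2 - 7*k - 19)/(k**2 + 7*k + 12). ✓
Telescoping: Σ = s_(9) − s_(2) = -43/4 − (-44/15) = -469/60.

Σ = -469/60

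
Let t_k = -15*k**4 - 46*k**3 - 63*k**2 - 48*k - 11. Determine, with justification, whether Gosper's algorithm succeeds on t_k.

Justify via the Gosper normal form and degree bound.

Yes. s_k = k*(-3*k**4 - 4*k**3 - 3*k**2 - 4*k + 3).

The ratio is (15*k**4 + 106*k**3 + 291*k**2 + 372*k + 183)/(15*k**4 + 46*k**3 + 63*k**2 + 48*k + 11).
A = 1, B = 1, C = k**4 + 46*k**3/15 + 21*k**2/5 + 16*k/5 + 11/15.
Key eq: (1)·f(k+1) = (1)·f(k) + (k**4 + 46*k**3/15 + 21*k**2/5 + 16*k/5 + 11/15).
Degrees (0,0,4) ⇒ d ≤ 5.
Solve for f: f(k) = k*(3*k**4 + 4*k**3 + 3*k**2 + 4*k - 3)/15 (degree 5 ≤ 5).
Get s_k = R·t_k = k*(-3*k**4 - 4*k**3 - 3*k**2 - 4*k + 3) with R(k) = B(k−1)f(k)/C(k) = k*(3*k**4 + 4*k**3 + 3*k**2 + 4*k - 3)/(15*k**4 + 46*k**3 + 63*k**2 + 48*k + 11).
Verify: -15*k**4 - 46*k**3 - 63*k**2 - 48*k - 11 matches t_k.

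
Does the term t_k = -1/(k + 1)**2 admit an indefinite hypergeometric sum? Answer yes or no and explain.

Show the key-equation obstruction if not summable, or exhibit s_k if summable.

The ratio is (k + 1)**2/(k + 2)**2.
Factor: A=k**2 + 2*k + 1; B=k**2 + 4*k + 4; C=1.
Set up (k**2 + 2*k + 1)·f(k+1) − (k**2 + 2*k + 1)·f(k) − (1) = 0.
deg f ≤ 0 (via 2,2,0).
Generic f = c0 gives residual -1; -1 = 0 cannot hold, so t_k is not Gosper-summable.

No — key equation has no polynomial f.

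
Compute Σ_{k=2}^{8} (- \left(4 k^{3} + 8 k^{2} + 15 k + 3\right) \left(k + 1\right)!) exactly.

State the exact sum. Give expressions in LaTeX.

Σ = -1055980734

t_(k+1)/t_k = (4*k**4 + 28*k**3 + 83*k**2 + 116*k + 60)/(4*k**3 + 8*k**2 + 15*k + 3).
So A=k + 2 and B=1, with C=k**3 + 2*k**2 + 15*k/4 + 3/4.
Need (k + 2)·f(k+1) − (1)·f(k) = k**3 + 2*k**2 + 15*k/4 + 3/4.
d = 2 from the (1,0,3) case.
A polynomial solution: f(k) = (4*k**2 - 4*k + 3)/4.
So s_k = (B(k−1)f/C)·t_k = ((4*k**2 - 4*k + 3)/(4*k**3 + 8*k**2 + 15*k + 3))·t_k = -(4*k**2 - 4*k + 3)*factorial(k + 1).
Δs = -(4*k**3 + 8*k**2 + 15*k + 3)*factorial(k + 1), as required.
Telescoping: Σ = s_(9) − s_(2) = -1055980800 − (-66) = -1055980734.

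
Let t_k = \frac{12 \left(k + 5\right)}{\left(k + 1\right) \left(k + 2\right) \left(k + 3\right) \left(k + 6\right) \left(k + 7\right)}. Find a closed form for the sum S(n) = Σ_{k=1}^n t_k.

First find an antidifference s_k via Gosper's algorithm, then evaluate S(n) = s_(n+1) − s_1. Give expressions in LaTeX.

S(n) = \frac{2 n \left(n^{2} + 12 n + 41\right)}{21 \left(n^{3} + 12 n^{2} + 41 n + 42\right)}

Ratio r(k) = (k + 1)*(k + 6)**2/((k + 4)*(k + 5)*(k + 8)).
Normal form (A,B,C) = (k + 1, k + 8, k**3 + 14*k**2 + 65*k + 100).
Key eq: (k + 1)·f(k+1) = (k + 7)·f(k) + (k**3 + 14*k**2 + 65*k + 100).
From deg A=1, deg B=1, deg C=3: d=6.
Solve for f: f(k) = k*(k + 3)*(k + 4)**2*(k + 5)**2/36 (degree 6 ≤ 6).
Get s_k = R·t_k = k*(k**2 + 9*k + 20)/(3*(k**3 + 9*k**2 + 20*k + 12)) with R(k) = B(k−1)f(k)/C(k) = k*(k + 3)*(k + 4)*(k + 7)/36.
Δs = 12*(k + 5)/(k**5 + 19*k**4 + 131*k**3 + 401*k**2 + 540*k + 252), as required.
Σ_(k=1)^n t_k = s_(n+1) − s_(1) = ((n**3 + 12*n**2 + 41*n + 30)/(3*(n**3 + 12*n**2 + 41*n + 42))) − (5/21), i.e. 2*n*(n**2 + 12*n + 41)/(21*(n**3 + 12*n**2 + 41*n + 42)).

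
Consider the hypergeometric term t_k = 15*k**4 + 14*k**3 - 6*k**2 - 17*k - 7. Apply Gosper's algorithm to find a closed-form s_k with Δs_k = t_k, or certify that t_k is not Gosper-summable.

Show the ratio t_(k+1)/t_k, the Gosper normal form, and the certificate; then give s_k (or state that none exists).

s_k = k**2*(3*k**3 - 4*k**2 - 4*k - 2)

The ratio is (15*k**4 + 74*k**3 + 126*k**2 + 73*k - 1)/(15*k**4 + 14*k**3 - 6*k**2 - 17*k - 7).
Factor: A=1; B=1; C=k**4 + 14*k**3/15 - 2*k**2/5 - 17*k/15 - 7/15.
Key eq: (1)·f(k+1) = (1)·f(k) + (k**4 + 14*k**3/15 - 2*k**2/5 - 17*k/15 - 7/15).
d = 5 from the (0,0,4) case.
Match coefficients ⇒ f(k) = k**2*(3*k**3 - 4*k**2 - 4*k - 2)/15.
Get s_k = R·t_k = k**2*(3*k**3 - 4*k**2 - 4*k - 2) with R(k) = B(k−1)f(k)/C(k) = k**2*(3*k**3 - 4*k**2 - 4*k - 2)/(15*k**4 + 14*k**3 - 6*k**2 - 17*k - 7).
s_(k+1) − s_k = 15*k**4 + 14*k**3 - 6*k**2 - 17*k - 7 = t_k.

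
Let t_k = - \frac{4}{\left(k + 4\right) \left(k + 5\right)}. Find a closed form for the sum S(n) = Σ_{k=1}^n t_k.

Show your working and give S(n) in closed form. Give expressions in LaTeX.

S(n) = - \frac{4 n}{5 n + 25}

Step 1: r(k) = (k + 4)/(k + 6).
A = k + 4, B = k + 6, C = 1.
Set up (k + 4)·f(k+1) − (k + 5)·f(k) − (1) = 0.
Degrees (1,1,0) ⇒ d ≤ 1.
Solve for f: f(k) = k/4 (degree 1 ≤ 1).
Then R = B(k−1)f/C = k*(k + 5)/4, so s_k = R(k)·t_k = -k/(k + 4).
Verify: -4/(k**2 + 9*k + 20) matches t_k.
Σ_(k=1)^n t_k = s_(n+1) − s_(1) = ((-n - 1)/(n + 5)) − (-1/5), i.e. -4*n/(5*n + 25).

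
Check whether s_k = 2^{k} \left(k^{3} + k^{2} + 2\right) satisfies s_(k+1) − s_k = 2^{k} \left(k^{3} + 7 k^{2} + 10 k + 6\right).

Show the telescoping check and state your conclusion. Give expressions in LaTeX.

s_(k+1) = 2**(k + 1)*((k + 1)**3 + (k + 1)**2 + 2)
s_(k+1) − s_k = 2**k*(k**3 + 7*k**2 + 10*k + 6)
(s_(k+1) − s_k) − t_k = 0

Valid — Δs_k = t_k.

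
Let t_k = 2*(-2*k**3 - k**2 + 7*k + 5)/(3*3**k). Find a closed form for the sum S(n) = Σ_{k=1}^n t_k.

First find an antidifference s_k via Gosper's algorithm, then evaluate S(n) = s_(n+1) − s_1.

The ratio is (2*k**3 + 7*k**2 + k - 9)/(3*(2*k**3 + k**2 - 7*k - 5)).
Normal form (A,B,C) = (1/3, 1, k**3 + k**2/2 - 7*k/2 - 5/2).
f must satisfy (1/3)·f(k+1) − (1)·f(k) = k**3 + k**2/2 - 7*k/2 - 5/2.
d = 3 from the (0,0,3) case.
Solving with deg f ≤ 3: f(k) = -3*(k + 1)*(k**2 + k - 1)/2.
Then R = B(k−1)f/C = -3*(k + 1)*(k**2 + k - 1)/(2*k**3 + k**2 - 7*k - 5), so s_k = R(k)·t_k = 2*(k**3 + 2*k**2 - 1)/3**k.
Verify: 2*(-2*k**3 - k**2 + 7*k + 5)/(3*3**k) matches t_k.
s_(n+1) = 2*3**(-n - 1)*(n**3 + 5*n**2 + 7*n + 2) and s_(1) = 4/3, so S(n) = 2*3**(-n - 1)*(-2*3**n + n**3 + 5*n**2 + 7*n + 2).

S(n) = 2*3**(-n - 1)*(-2*3**n + n**3 + 5*n**2 + 7*n + 2)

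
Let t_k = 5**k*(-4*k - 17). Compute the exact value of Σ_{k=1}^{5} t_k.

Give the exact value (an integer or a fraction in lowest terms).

t_(k+1)/t_k = 5*(4*k + 21)/(4*k + 17).
A = 5, B = 1, C = k + 17/4.
f must satisfy (5)·f(k+1) − (1)·f(k) = k + 17/4.
d = 1 from the (0,0,1) case.
Solve for f: f(k) = (k + 3)/4 (degree 1 ≤ 1).
Then R = B(k−1)f/C = (k + 3)/(4*k + 17), so s_k = R(k)·t_k = 5**k*(-k - 3).
s_(k+1) − s_k = 5**k*(-4*k - 17) = t_k.
Σ_(k=1)^(5) t_k = s_(6) − s_(1) = -140625 − (-20) = -140605.

Σ = -140605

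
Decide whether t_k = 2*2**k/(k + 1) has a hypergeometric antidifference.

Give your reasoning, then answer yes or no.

No; the degree bound rules out any f.

r(k) = 2*(k + 1)/(k + 2) after simplifying.
Normal form (A,B,C) = (2*k + 2, k + 2, 1).
Need (2*k + 2)·f(k+1) − (k + 1)·f(k) = 1.
Bound: deg f ≤ -1.
deg f ≤ -1 is impossible — no certificate.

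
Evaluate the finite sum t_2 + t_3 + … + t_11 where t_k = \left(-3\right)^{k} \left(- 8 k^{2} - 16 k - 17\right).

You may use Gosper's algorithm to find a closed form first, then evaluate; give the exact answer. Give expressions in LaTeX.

r(k) = 3*(-8*k**2 - 32*k - 41)/(8*k**2 + 16*k + 17) after simplifying.
A = -3, B = 1, C = k**2 + 2*k + 17/8.
Solve (-3)·f(k+1) − (1)·f(k) = k**2 + 2*k + 17/8.
deg f ≤ 2 (via 0,0,2).
A polynomial solution: f(k) = -(2*k**2 + k + 2)/8.
Certificate R = B(k−1)f/C = -(2*k**2 + k + 2)/(8*k**2 + 16*k + 17) gives s_k = (-3)**k*(2*k**2 + k + 2).
Verify: (-3)**k*(-8*k**2 - 16*k - 17) matches t_k.
Σ_(k=2)^(11) t_k = s_(12) − s_(2) = 160495182 − (108) = 160495074.

Σ = 160495074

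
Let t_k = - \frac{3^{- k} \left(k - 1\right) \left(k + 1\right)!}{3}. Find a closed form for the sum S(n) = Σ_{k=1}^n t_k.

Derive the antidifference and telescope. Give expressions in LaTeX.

Compute t_(k+1)/t_k: get k*(k + 2)/(3*(k - 1)).
So A=k/3 + 2/3 and B=1, with C=k - 1.
Need (k/3 + 2/3)·f(k+1) − (1)·f(k) = k - 1.
From deg A=1, deg B=0, deg C=1: d=0.
A polynomial solution: f(k) = 3.
So s_k = (B(k−1)f/C)·t_k = (3/(k - 1))·t_k = -factorial(k + 1)/3**k.
Δs = -(k - 1)*factorial(k + 1)/(3*3**k), as required.
Evaluate: s_(n+1) = -3**(-n - 1)*factorial(n + 2); subtract s_(1) = -2/3 ⇒ S(n) = 2/3 - factorial(n + 2)/(3*3**n).

S(n) = \frac{2}{3} - \frac{3^{- n} \left(n + 2\right)!}{3}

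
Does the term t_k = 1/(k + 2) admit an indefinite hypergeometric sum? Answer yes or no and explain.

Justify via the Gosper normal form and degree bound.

r(k) = (k + 2)/(k + 3) after simplifying.
Gosper form: A/B · C(k+1)/C(k) with A=k + 2, B=k + 3, C=1.
Set up (k + 2)·f(k+1) − (k + 2)·f(k) − (1) = 0.
Degrees (1,1,0) ⇒ d ≤ 0.
Write f(k) = c0. Then LHS − RHS = -1, requiring -1 = 0: contradictory. No certificate.

No; the coefficient equations for f are inconsistent.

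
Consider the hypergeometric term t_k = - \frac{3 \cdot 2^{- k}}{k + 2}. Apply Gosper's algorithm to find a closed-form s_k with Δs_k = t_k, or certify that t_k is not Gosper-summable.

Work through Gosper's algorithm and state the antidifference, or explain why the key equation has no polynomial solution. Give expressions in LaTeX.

The ratio is (k + 2)/(2*(k + 3)).
Take A(k)=k/2 + 1, B(k)=k + 3, C(k)=1.
f must satisfy (k/2 + 1)·f(k+1) − (k + 2)·f(k) = 1.
From deg A=1, deg B=1, deg C=0: d=-1.
d = -1 < 0 ⇒ no nonzero polynomial f; not summable.

none — t_k is not Gosper-summable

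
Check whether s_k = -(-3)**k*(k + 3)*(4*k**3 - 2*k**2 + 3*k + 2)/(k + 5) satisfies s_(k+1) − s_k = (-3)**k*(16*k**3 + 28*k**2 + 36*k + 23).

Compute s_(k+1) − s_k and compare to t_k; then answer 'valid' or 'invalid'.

s_(k+1) = 3*(-3)**k*(4*k**4 + 26*k**3 + 51*k**2 + 51*k + 28)/(k + 6)
s_(k+1) − s_k = (-3)**k*(16*k**5 + 172*k**4 + 600*k**3 + 911*k**2 + 921*k + 456)/(k**2 + 11*k + 30)
(s_(k+1) − s_k) − t_k = (-3)**k*(-32*k**4 - 224*k**3 - 348*k**2 - 412*k - 234)/(k**2 + 11*k + 30)

Invalid: residual (-3)**k*(-32*k**4 - 224*k**3 - 348*k**2 - 412*k - 234)/(k**2 + 11*k + 30) ≠ 0.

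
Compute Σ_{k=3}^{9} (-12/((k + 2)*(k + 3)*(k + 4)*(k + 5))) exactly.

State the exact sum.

Σ = -47/2730

t_(k+1)/t_k = (k + 2)/(k + 6).
A = k + 2, B = k + 6, C = 1.
f must satisfy (k + 2)·f(k+1) − (k + 5)·f(k) = 1.
Bound: deg f ≤ 3.
Coefficient equations give f(k) = k*(k**2 + 9*k + 26)/72.
Certificate R = B(k−1)f/C = k*(k + 5)*(k**2 + 9*k + 26)/72 gives s_k = k*(-k**2 - 9*k - 26)/(6*(k + 2)*(k + 3)*(k + 4)).
Verify: -12/(k**4 + 14*k**3 + 71*k**2 + 154*k + 120) matches t_k.
Sum = s_(10) − s_(3); s_(10) = -15/91, s_(3) = -31/210 ⇒ -47/2730.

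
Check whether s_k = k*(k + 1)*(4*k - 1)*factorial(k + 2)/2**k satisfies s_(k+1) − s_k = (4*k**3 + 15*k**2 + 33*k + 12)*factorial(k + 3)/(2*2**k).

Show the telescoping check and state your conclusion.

Invalid: residual -(4*k**3 + 11*k**2 + 26*k + 9)*factorial(k + 2)/2**k ≠ 0.

s_(k+1) = (k + 1)*(k + 2)*(4*k + 3)*factorial(k + 3)/(2*2**k)
s_(k+1) − s_k = (k + 1)*(4*k**3 + 15*k**2 + 41*k + 18)*factorial(k + 2)/(2*2**k)
(s_(k+1) − s_k) − t_k = -(4*k**3 + 11*k**2 + 26*k + 9)*factorial(k + 2)/2**k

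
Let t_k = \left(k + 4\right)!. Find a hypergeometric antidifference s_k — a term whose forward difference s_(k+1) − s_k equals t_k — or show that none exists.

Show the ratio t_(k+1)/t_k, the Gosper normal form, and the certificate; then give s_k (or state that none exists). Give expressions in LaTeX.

Compute t_(k+1)/t_k: get k + 5.
Gosper form: A/B · C(k+1)/C(k) with A=k + 5, B=1, C=1.
Solve (k + 5)·f(k+1) − (1)·f(k) = 1.
From deg A=1, deg B=0, deg C=0: d=-1.
Bound -1 < 0, so the key equation has no polynomial solution.

not Gosper-summable; s_k does not exist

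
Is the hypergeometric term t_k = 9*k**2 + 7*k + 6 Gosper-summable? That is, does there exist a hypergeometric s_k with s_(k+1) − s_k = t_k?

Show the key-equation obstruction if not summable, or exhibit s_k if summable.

r(k) = (9*k**2 + 25*k + 22)/(9*k**2 + 7*k + 6) after simplifying.
A = 1, B = 1, C = k**2 + 7*k/9 + 2/3.
Solve (1)·f(k+1) − (1)·f(k) = k**2 + 7*k/9 + 2/3.
From deg A=0, deg B=0, deg C=2: d=3.
A polynomial solution: f(k) = k*(3*k**2 - k + 4)/9.
R(k) = B(k−1)·f(k)/C(k) = k*(3*k**2 - k + 4)/(9*k**2 + 7*k + 6); s_k = R·t_k = k*(3*k**2 - k + 4).
Verify: 9*k**2 + 7*k + 6 matches t_k.

Yes. s_k = k*(3*k**2 - k + 4).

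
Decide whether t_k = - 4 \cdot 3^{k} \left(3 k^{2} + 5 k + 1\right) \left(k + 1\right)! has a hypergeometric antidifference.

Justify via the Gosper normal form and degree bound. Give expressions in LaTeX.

Yes. s_k = - 4 \cdot 3^{k} \left(k - 1\right) \left(k + 1\right)!.

Step 1: r(k) = 3*(3*k**3 + 17*k**2 + 31*k + 18)/(3*k**2 + 5*k + 1).
So A=3*k + 6 and B=1, with C=k**2 + 5*k/3 + 1/3.
f must satisfy (3*k + 6)·f(k+1) − (1)·f(k) = k**2 + 5*k/3 + 1/3.
d = 1 from the (1,0,2) case.
Match coefficients ⇒ f(k) = (k - 1)/3.
Certificate R = B(k−1)f/C = (k - 1)/(3*k**2 + 5*k + 1) gives s_k = -4*3**k*(k - 1)*factorial(k + 1).
Check: Δs_k = -4*3**k*(3*k**2 + 5*k + 1)*factorial(k + 1). ✓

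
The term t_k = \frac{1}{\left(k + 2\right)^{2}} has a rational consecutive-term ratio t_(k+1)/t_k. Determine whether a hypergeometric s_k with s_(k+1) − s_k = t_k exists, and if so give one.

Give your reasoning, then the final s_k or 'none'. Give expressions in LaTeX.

none (Gosper's algorithm certifies no s_k)

Step 1: r(k) = (k + 2)**2/(k + 3)**2.
Gosper form: A/B · C(k+1)/C(k) with A=k**2 + 4*k + 4, B=k**2 + 6*k + 9, C=1.
Set up (k**2 + 4*k + 4)·f(k+1) − (k**2 + 4*k + 4)·f(k) − (1) = 0.
Bound: deg f ≤ 0.
f = c0 ⇒ A·f(k+1) − B(k−1)·f(k) − C = -1. The system {-1 = 0} is inconsistent; no antidifference.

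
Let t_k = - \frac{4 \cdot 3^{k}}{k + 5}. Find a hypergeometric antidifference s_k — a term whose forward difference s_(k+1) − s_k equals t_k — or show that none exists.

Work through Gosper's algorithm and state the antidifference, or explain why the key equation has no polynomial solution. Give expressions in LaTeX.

r(k) = 3*(k + 5)/(k + 6) after simplifying.
Gosper form: A/B · C(k+1)/C(k) with A=3*k + 15, B=k + 6, C=1.
f must satisfy (3*k + 15)·f(k+1) − (k + 5)·f(k) = 1.
d = -1 from the (1,1,0) case.
Bound -1 < 0, so the key equation has no polynomial solution.

not Gosper-summable; s_k does not exist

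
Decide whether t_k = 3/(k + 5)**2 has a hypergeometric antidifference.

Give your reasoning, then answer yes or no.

Ratio r(k) = (k + 5)**2/(k + 6)**2.
Factor: A=k**2 + 10*k + 25; B=k**2 + 12*k + 36; C=1.
f must satisfy (k**2 + 10*k + 25)·f(k+1) − (k**2 + 10*k + 25)·f(k) = 1.
Bound: deg f ≤ 0.
Generic f = c0 gives residual -1; -1 = 0 cannot hold, so t_k is not Gosper-summable.

No. Not Gosper-summable.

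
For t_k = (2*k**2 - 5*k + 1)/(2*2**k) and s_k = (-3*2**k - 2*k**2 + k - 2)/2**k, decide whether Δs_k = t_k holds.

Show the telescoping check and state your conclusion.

valid; difference matches t_k

s_(k+1) = (-6*2**k + k - 2*(k + 1)**2 - 1)/(2*2**k)
s_(k+1) − s_k = (2*k**2 - 5*k + 1)/(2*2**k)
(s_(k+1) − s_k) − t_k = 0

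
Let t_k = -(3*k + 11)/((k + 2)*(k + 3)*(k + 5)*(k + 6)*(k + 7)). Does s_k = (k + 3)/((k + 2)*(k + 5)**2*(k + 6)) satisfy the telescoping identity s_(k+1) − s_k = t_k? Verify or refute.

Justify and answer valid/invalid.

s_(k+1) = (k + 4)/((k + 3)*(k + 6)**2*(k + 7))
s_(k+1) − s_k = ((k + 2)*(k + 4)*(k + 5)**2 - (k + 3)**2*(k + 6)*(k + 7))/((k + 2)*(k + 3)*(k + 5)**2*(k + 6)**2*(k + 7))
(s_(k+1) − s_k) − t_k = 8*(k**2 + 9*k + 19)/(k**7 + 34*k**6 + 486*k**5 + 3776*k**4 + 17165*k**3 + 45462*k**2 + 64620*k + 37800)

Invalid: residual 8*(k**2 + 9*k + 19)/(k**7 + 34*k**6 + 486*k**5 + 3776*k**4 + 17165*k**3 + 45462*k**2 + 64620*k + 37800) ≠ 0.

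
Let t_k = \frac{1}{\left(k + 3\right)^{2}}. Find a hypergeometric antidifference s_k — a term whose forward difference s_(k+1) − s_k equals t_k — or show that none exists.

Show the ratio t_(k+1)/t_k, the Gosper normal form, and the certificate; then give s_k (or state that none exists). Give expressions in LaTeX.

no hypergeometric antidifference exists

t_(k+1)/t_k = (k + 3)**2/(k + 4)**2.
So A=k**2 + 6*k + 9 and B=k**2 + 8*k + 16, with C=1.
Set up (k**2 + 6*k + 9)·f(k+1) − (k**2 + 6*k + 9)·f(k) − (1) = 0.
d = 0 from the (2,2,0) case.
Generic f = c0 gives residual -1; -1 = 0 cannot hold, so t_k is not Gosper-summable.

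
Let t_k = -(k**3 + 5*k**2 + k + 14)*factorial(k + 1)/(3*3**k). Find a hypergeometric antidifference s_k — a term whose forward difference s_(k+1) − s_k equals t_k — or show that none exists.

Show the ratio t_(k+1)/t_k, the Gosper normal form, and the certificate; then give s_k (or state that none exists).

s_k = -(k**2 + 4*k - 4)*factorial(k + 1)/3**k

The ratio is (k + 2)*(k + (k + 1)**3 + 5*(k + 1)**2 + 15)/(3*(k**3 + 5*k**2 + k + 14)).
A = k/3 + 2/3, B = 1, C = k**3 + 5*k**2 + k + 14.
Set up (k/3 + 2/3)·f(k+1) − (1)·f(k) − (k**3 + 5*k**2 + k + 14) = 0.
Bound: deg f ≤ 2.
A polynomial solution: f(k) = 3*(k**2 + 4*k - 4).
So s_k = (B(k−1)f/C)·t_k = (3*(k**2 + 4*k - 4)/(k**3 + 5*k**2 + k + 14))·t_k = -(k**2 + 4*k - 4)*factorial(k + 1)/3**k.
Δs = -(k**3 + 5*k**2 + k + 14)*factorial(k + 1)/(3*3**k), as required.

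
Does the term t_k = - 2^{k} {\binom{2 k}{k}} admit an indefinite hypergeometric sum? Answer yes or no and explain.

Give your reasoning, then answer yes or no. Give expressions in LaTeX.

No — key equation has no polynomial f.

Compute t_(k+1)/t_k: get 4*(2*k + 1)/(k + 1).
Normal form (A,B,C) = (8*k + 4, k + 1, 1).
Key eq: (8*k + 4)·f(k+1) = (k)·f(k) + (1).
deg f ≤ -1 (via 1,1,0).
Bound -1 < 0, so the key equation has no polynomial solution.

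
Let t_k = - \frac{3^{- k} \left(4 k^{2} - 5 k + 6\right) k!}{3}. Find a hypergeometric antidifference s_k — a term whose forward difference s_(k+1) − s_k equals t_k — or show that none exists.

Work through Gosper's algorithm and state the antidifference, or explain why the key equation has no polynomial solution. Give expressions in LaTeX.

Ratio r(k) = (k + 1)*(-5*k + 4*(k + 1)**2 + 1)/(3*(4*k**2 - 5*k + 6)).
Take A(k)=k/3 + 1/3, B(k)=1, C(k)=k**2 - 5*k/4 + 3/2.
Need (k/3 + 1/3)·f(k+1) − (1)·f(k) = k**2 - 5*k/4 + 3/2.
Degrees (1,0,2) ⇒ d ≤ 1.
A polynomial solution: f(k) = 3*(4*k - 1)/4.
Get s_k = R·t_k = -(4*k - 1)*factorial(k)/3**k with R(k) = B(k−1)f(k)/C(k) = 3*(4*k - 1)/(4*k**2 - 5*k + 6).
s_(k+1) − s_k = -(4*k**2 - 5*k + 6)*factorial(k)/(3*3**k) = t_k.

s_k = - 3^{- k} \left(4 k - 1\right) k!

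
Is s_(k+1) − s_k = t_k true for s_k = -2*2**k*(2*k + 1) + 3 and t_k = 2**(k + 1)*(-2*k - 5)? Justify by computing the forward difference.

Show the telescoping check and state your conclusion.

s_(k+1) = -4*2**k*(2*k + 3) + 3
s_(k+1) − s_k = 2**(k + 1)*(-2*k - 5)
(s_(k+1) − s_k) − t_k = 0

valid (s_(k+1) − s_k reduces to t_k)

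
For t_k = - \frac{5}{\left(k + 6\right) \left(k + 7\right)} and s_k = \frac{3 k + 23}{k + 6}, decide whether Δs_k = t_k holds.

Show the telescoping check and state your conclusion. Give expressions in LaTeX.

s_(k+1) = (3*k + 26)/(k + 7)
s_(k+1) − s_k = -5/(k**2 + 13*k + 42)
(s_(k+1) − s_k) − t_k = 0

valid; difference matches t_k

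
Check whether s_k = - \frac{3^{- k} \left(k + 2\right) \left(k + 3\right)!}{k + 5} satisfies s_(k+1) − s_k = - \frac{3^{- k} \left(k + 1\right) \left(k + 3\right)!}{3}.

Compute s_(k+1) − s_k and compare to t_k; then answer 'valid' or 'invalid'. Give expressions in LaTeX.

s_(k+1) = -(k + 3)*factorial(k + 4)/(3*3**k*(k + 6))
s_(k+1) − s_k = -(k**3 + 9*k**2 + 23*k + 24)*factorial(k + 3)/(3*3**k*(k + 5)*(k + 6))
(s_(k+1) − s_k) − t_k = (k**2 + 6*k + 2)*factorial(k + 3)/(3**k*(k + 5)*(k + 6))

Invalid: residual \frac{3^{- k} \left(k^{2} + 6 k + 2\right) \left(k + 3\right)!}{\left(k + 5\right) \left(k + 6\right)} ≠ 0.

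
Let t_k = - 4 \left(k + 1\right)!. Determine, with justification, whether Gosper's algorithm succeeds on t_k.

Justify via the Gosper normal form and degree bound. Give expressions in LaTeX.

t_(k+1)/t_k = k + 2.
Take A(k)=k + 2, B(k)=1, C(k)=1.
Key eq: (k + 2)·f(k+1) = (1)·f(k) + (1).
d = -1 from the (1,0,0) case.
Bound -1 < 0, so the key equation has no polynomial solution.

No — negative degree bound, so no certificate f.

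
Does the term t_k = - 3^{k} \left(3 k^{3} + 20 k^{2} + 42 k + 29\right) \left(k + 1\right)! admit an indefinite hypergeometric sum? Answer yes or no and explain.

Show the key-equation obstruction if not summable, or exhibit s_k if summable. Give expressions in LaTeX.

Compute t_(k+1)/t_k: get 3*(3*k**4 + 35*k**3 + 149*k**2 + 276*k + 188)/(3*k**3 + 20*k**2 + 42*k + 29).
Normal form (A,B,C) = (3*k + 6, 1, k**3 + 20*k**2/3 + 14*k + 29/3).
Key eq: (3*k + 6)·f(k+1) = (1)·f(k) + (k**3 + 20*k**2/3 + 14*k + 29/3).
Bound: deg f ≤ 2.
Solve for f: f(k) = (k**2 + 3*k + 1)/3 (degree 2 ≤ 2).
R(k) = B(k−1)·f(k)/C(k) = (k**2 + 3*k + 1)/(3*k**3 + 20*k**2 + 42*k + 29); s_k = R·t_k = -3**k*(k**2 + 3*k + 1)*factorial(k + 1).
s_(k+1) − s_k = -3**k*(3*k**3 + 20*k**2 + 42*k + 29)*factorial(k + 1) = t_k.

Yes. s_k = - 3^{k} \left(k^{2} + 3 k + 1\right) \left(k + 1\right)!.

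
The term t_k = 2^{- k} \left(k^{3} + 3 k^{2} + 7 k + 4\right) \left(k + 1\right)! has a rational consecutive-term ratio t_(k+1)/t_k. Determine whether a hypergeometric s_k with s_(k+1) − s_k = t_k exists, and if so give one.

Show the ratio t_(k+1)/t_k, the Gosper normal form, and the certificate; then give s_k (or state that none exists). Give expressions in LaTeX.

s_k = 2^{1 - k} \left(k^{2} + k + 1\right) \left(k + 1\right)!

The ratio is (k**4 + 8*k**3 + 28*k**2 + 47*k + 30)/(2*(k**3 + 3*k**2 + 7*k + 4)).
Normal form (A,B,C) = (k/2 + 1, 1, k**3 + 3*k**2 + 7*k + 4).
f must satisfy (k/2 + 1)·f(k+1) − (1)·f(k) = k**3 + 3*k**2 + 7*k + 4.
Degrees (1,0,3) ⇒ d ≤ 2.
Solve for f: f(k) = 2*(k**2 + k + 1) (degree 2 ≤ 2).
So s_k = (B(k−1)f/C)·t_k = (2*(k**2 + k + 1)/(k**3 + 3*k**2 + 7*k + 4))·t_k = 2**(1 - k)*(k**2 + k + 1)*factorial(k + 1).
Δs = (k**3 + 3*k**2 + 7*k + 4)*factorial(k + 1)/2**k, as required.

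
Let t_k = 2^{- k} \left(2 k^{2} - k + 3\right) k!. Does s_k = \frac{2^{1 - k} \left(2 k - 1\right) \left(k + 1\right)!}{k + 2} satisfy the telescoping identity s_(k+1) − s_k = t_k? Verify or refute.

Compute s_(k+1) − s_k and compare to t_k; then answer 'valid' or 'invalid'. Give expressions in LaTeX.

s_(k+1) = (2*k + 1)*factorial(k + 2)/(2**k*(k + 3))
s_(k+1) − s_k = (2*k**3 + 5*k**2 + 2*k + 10)*factorial(k + 1)/(2**k*(k + 2)*(k + 3))
(s_(k+1) − s_k) − t_k = -(2*k**3 + 3*k**2 - 3*k + 8)*factorial(k)/(2**k*(k + 2)*(k + 3))

Invalid: residual - \frac{2^{- k} \left(2 k^{3} + 3 k^{2} - 3 k + 8\right) k!}{\left(k + 2\right) \left(k + 3\right)} ≠ 0.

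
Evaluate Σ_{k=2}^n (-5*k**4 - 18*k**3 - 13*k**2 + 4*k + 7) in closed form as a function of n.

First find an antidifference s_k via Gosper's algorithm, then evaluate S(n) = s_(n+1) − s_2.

S(n) = -n**5 - 7*n**4 - 15*n**3 - 9*n**2 + 7*n + 25

t_(k+1)/t_k = (5*k**4 + 38*k**3 + 97*k**2 + 96*k + 25)/(5*k**4 + 18*k**3 + 13*k**2 - 4*k - 7).
Normal form (A,B,C) = (1, 1, k**4 + 18*k**3/5 + 13*k**2/5 - 4*k/5 - 7/5).
Need (1)·f(k+1) − (1)·f(k) = k**4 + 18*k**3/5 + 13*k**2/5 - 4*k/5 - 7/5.
Bound: deg f ≤ 5.
Solve for f: f(k) = k*(k**4 + 2*k**3 - 3*k**2 - 4*k - 3)/5 (degree 5 ≤ 5).
Get s_k = R·t_k = k*(-k**4 - 2*k**3 + 3*k**2 + 4*k + 3) with R(k) = B(k−1)f(k)/C(k) = k*(k**4 + 2*k**3 - 3*k**2 - 4*k - 3)/(5*k**4 + 18*k**3 + 13*k**2 - 4*k - 7).
Verify: -5*k**4 - 18*k**3 - 13*k**2 + 4*k + 7 matches t_k.
Telescope: S(n) = s_(n+1) − s_(2) = -n**5 - 7*n**4 - 15*n**3 - 9*n**2 + 7*n + 7 − (-18) = -n**5 - 7*n**4 - 15*n**3 - 9*n**2 + 7*n + 25.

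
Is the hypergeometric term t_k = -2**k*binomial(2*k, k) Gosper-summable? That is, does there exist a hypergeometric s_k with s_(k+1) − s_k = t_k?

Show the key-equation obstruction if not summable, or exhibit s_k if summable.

t_(k+1)/t_k = 4*(2*k + 1)/(k + 1).
Normal form (A,B,C) = (8*k + 4, k + 1, 1).
Need (8*k + 4)·f(k+1) − (k)·f(k) = 1.
deg f ≤ -1 (via 1,1,0).
d = -1 < 0 ⇒ no nonzero polynomial f; not summable.

No — t_k has no hypergeometric antidifference.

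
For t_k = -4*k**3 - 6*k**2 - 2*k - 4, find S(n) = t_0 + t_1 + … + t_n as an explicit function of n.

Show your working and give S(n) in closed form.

The ratio is (2*k**3 + 9*k**2 + 13*k + 8)/(2*k**3 + 3*k**2 + k + 2).
Normal form (A,B,C) = (1, 1, k**3 + 3*k**2/2 + k/2 + 1).
f must satisfy (1)·f(k+1) − (1)·f(k) = k**3 + 3*k**2/2 + k/2 + 1.
Degrees (0,0,3) ⇒ d ≤ 4.
Match coefficients ⇒ f(k) = k*(k**3 - k + 4)/4.
Then R = B(k−1)f/C = k*(k**3 - k + 4)/(2*(2*k**3 + 3*k**2 + k + 2)), so s_k = R(k)·t_k = k*(-k**3 + k - 4).
s_(k+1) − s_k = -4*k**3 - 6*k**2 - 2*k - 4 = t_k.
Σ_(k=0)^n t_k = s_(n+1) − s_(0) = (-n**4 - 4*n**3 - 5*n**2 - 6*n - 4) − (0), i.e. -n**4 - 4*n**3 - 5*n**2 - 6*n - 4.

S(n) = -n**4 - 4*n**3 - 5*n**2 - 6*n - 4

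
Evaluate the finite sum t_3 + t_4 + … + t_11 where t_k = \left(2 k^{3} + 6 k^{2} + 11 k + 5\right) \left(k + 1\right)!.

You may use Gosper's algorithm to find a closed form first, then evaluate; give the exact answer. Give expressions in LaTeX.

Step 1: r(k) = (2*k**4 + 16*k**3 + 53*k**2 + 82*k + 48)/(2*k**3 + 6*k**2 + 11*k + 5).
Factor: A=k + 2; B=1; C=k**3 + 3*k**2 + 11*k/2 + 5/2.
Key eq: (k + 2)·f(k+1) = (1)·f(k) + (k**3 + 3*k**2 + 11*k/2 + 5/2).
Bound: deg f ≤ 2.
Solving with deg f ≤ 2: f(k) = (2*k**2 + 1)/2.
So s_k = (B(k−1)f/C)·t_k = ((2*k**2 + 1)/(2*k**3 + 6*k**2 + 11*k + 5))·t_k = (2*k**2 + 1)*factorial(k + 1).
Verify: (2*k**3 + 6*k**2 + 11*k + 5)*factorial(k + 1) matches t_k.
Σ_(k=3)^(11) t_k = s_(12) − s_(3) = 1799609011200 − (456) = 1799609010744.

Σ = 1799609010744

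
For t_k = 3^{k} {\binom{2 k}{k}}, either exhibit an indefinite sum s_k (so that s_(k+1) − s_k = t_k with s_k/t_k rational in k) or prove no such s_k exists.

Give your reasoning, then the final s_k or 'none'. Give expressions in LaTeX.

none (Gosper's algorithm certifies no s_k)

Compute t_(k+1)/t_k: get 6*(2*k + 1)/(k + 1).
A = 12*k + 6, B = k + 1, C = 1.
Key eq: (12*k + 6)·f(k+1) = (k)·f(k) + (1).
From deg A=1, deg B=1, deg C=0: d=-1.
Negative degree bound (-1): no f exists, t_k not Gosper-summable.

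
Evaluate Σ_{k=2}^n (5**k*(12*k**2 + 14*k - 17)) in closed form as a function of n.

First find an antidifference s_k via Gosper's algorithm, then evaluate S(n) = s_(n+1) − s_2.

S(n) = 15*5**n*n**2 + 10*5**n*n - 20*5**n - 25

The ratio is 5*(12*k**2 + 38*k + 9)/(12*k**2 + 14*k - 17).
Take A(k)=5, B(k)=1, C(k)=k**2 + 7*k/6 - 17/12.
Need (5)·f(k+1) − (1)·f(k) = k**2 + 7*k/6 - 17/12.
From deg A=0, deg B=0, deg C=2: d=2.
Solving with deg f ≤ 2: f(k) = (3*k**2 - 4*k - 3)/12.
Get s_k = R·t_k = 5**k*(3*k**2 - 4*k - 3) with R(k) = B(k−1)f(k)/C(k) = (3*k**2 - 4*k - 3)/(12*k**2 + 14*k - 17).
Check: Δs_k = 5**k*(12*k**2 + 14*k - 17). ✓
Evaluate: s_(n+1) = 5**(n + 1)*(3*n**2 + 2*n - 4); subtract s_(2) = 25 ⇒ S(n) = 15*5**n*n**2 + 10*5**n*n - 20*5**n - 25.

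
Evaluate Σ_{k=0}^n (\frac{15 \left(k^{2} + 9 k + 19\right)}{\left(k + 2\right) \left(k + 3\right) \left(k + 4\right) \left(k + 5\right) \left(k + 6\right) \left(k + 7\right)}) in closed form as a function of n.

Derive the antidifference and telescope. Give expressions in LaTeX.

The ratio is (k + 2)*(9*k + (k + 1)**2 + 28)/((k + 8)*(k**2 + 9*k + 19)).
Gosper form: A/B · C(k+1)/C(k) with A=k + 2, B=k + 8, C=k**2 + 9*k + 19.
Solve (k + 2)·f(k+1) − (k + 7)·f(k) = k**2 + 9*k + 19.
From deg A=1, deg B=1, deg C=2: d=5.
Solve for f: f(k) = k*(k + 3)*(k + 5)*(k**2 + 12*k + 44)/144 (degree 5 ≤ 5).
Then R = B(k−1)f/C = k*(k + 3)*(k + 5)*(k + 7)*(k**2 + 12*k + 44)/(144*(k**2 + 9*k + 19)), so s_k = R(k)·t_k = 5*k*(k**2 + 12*k + 44)/(48*(k**3 + 12*k**2 + 44*k + 48)).
Check: Δs_k = 15*(k**2 + 9*k + 19)/(k**6 + 27*k**5 + 295*k**4 + 1665*k**3 + 5104*k**2 + 8028*k + 5040). ✓
s_(n+1) = 5*(n**3 + 15*n**2 + 71*n + 57)/(48*(n**3 + 15*n**2 + 71*n + 105)) and s_(0) = 0, so S(n) = 5*(n**3 + 15*n**2 + 71*n + 57)/(48*(n**3 + 15*n**2 + 71*n + 105)).

S(n) = \frac{5 \left(n^{3} + 15 n^{2} + 71 n + 57\right)}{48 \left(n^{3} + 15 n^{2} + 71 n + 105\right)}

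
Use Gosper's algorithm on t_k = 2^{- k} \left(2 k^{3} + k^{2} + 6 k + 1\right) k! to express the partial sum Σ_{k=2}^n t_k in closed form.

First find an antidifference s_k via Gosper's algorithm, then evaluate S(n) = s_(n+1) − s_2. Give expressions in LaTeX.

S(n) = 2^{- n} \left(- 6 \cdot 2^{n} + 2 n^{3} n! + 5 n^{2} n! + 4 n n! + n!\right)

The ratio is (k + 1)*(6*k + 2*(k + 1)**3 + (k + 1)**2 + 7)/(2*(2*k**3 + k**2 + 6*k + 1)).
Factor: A=k/2 + 1/2; B=1; C=k**3 + k**2/2 + 3*k + 1/2.
f must satisfy (k/2 + 1/2)·f(k+1) − (1)·f(k) = k**3 + k**2/2 + 3*k + 1/2.
deg f ≤ 2 (via 1,0,3).
Coefficient equations give f(k) = k*(2*k - 1).
R(k) = B(k−1)·f(k)/C(k) = 2*k*(2*k - 1)/(2*k**3 + k**2 + 6*k + 1); s_k = R·t_k = 2**(1 - k)*k*(2*k - 1)*factorial(k).
Check: Δs_k = (2*k**3 + k**2 + 6*k + 1)*factorial(k)/2**k. ✓
Evaluate: s_(n+1) = (n + 1)*(2*n + 1)*factorial(n + 1)/2**n; subtract s_(2) = 6 ⇒ S(n) = (-6*2**n + 2*n**3*factorial(n) + 5*n**2*factorial(n) + 4*n*factorial(n) + factorial(n))/2**n.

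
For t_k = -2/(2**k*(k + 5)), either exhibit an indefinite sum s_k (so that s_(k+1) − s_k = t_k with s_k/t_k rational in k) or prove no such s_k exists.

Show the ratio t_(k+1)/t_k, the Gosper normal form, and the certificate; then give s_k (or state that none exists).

Compute t_(k+1)/t_k: get (k + 5)/(2*(k + 6)).
Normal form (A,B,C) = (k/2 + 5/2, k + 6, 1).
Set up (k/2 + 5/2)·f(k+1) − (k + 5)·f(k) − (1) = 0.
deg f ≤ -1 (via 1,1,0).
d = -1 < 0 ⇒ no nonzero polynomial f; not summable.

not Gosper-summable; s_k does not exist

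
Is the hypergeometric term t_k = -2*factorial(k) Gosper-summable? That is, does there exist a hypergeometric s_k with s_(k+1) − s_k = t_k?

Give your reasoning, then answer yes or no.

Compute t_(k+1)/t_k: get k + 1.
Take A(k)=k + 1, B(k)=1, C(k)=1.
Set up (k + 1)·f(k+1) − (1)·f(k) − (1) = 0.
From deg A=1, deg B=0, deg C=0: d=-1.
d = -1 < 0 ⇒ no nonzero polynomial f; not summable.

No; the degree bound rules out any f.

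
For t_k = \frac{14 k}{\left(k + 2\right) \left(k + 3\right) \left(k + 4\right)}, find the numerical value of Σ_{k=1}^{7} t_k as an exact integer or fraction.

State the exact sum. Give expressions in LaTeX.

r(k) = (k + 1)*(k + 2)/(k*(k + 5)) after simplifying.
A = k + 2, B = k + 5, C = k.
Need (k + 2)·f(k+1) − (k + 4)·f(k) = k.
Bound: deg f ≤ 2.
Match coefficients ⇒ f(k) = k*(k - 1)/6.
R(k) = B(k−1)·f(k)/C(k) = (k - 1)*(k + 4)/6; s_k = R·t_k = 7*k*(k - 1)/(3*(k + 2)*(k + 3)).
s_(k+1) − s_k = 14*k/(k**3 + 9*k**2 + 26*k + 24) = t_k.
Telescoping: Σ = s_(8) − s_(1) = 196/165 − (0) = 196/165.

Σ = 196/165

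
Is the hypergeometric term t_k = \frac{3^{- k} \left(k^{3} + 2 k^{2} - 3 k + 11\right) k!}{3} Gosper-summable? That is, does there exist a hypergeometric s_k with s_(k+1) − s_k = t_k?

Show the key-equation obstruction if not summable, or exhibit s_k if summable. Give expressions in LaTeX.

Compute t_(k+1)/t_k: get (k**4 + 6*k**3 + 9*k**2 + 15*k + 11)/(3*(k**3 + 2*k**2 - 3*k + 11)).
Gosper form: A/B · C(k+1)/C(k) with A=k/3 + 1/3, B=1, C=k**3 + 2*k**2 - 3*k + 11.
Solve (k/3 + 1/3)·f(k+1) − (1)·f(k) = k**3 + 2*k**2 - 3*k + 11.
Degrees (1,0,3) ⇒ d ≤ 2.
Coefficient equations give f(k) = 3*(k**2 + 2*k - 4).
Get s_k = R·t_k = (k**2 + 2*k - 4)*factorial(k)/3**k with R(k) = B(k−1)f(k)/C(k) = 3*(k**2 + 2*k - 4)/(k**3 + 2*k**2 - 3*k + 11).
s_(k+1) − s_k = (k**3 + 2*k**2 - 3*k + 11)*factorial(k)/(3*3**k) = t_k.

Yes. s_k = 3^{- k} \left(k^{2} + 2 k - 4\right) k!.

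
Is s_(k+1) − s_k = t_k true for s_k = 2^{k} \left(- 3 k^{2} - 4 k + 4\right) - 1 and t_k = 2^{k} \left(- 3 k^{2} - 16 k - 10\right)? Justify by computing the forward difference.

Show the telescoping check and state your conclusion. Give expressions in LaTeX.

s_(k+1) = -2*2**k*(4*k + 3*(k + 1)**2) - 1
s_(k+1) − s_k = 2**k*(-3*k**2 - 16*k - 10)
(s_(k+1) − s_k) − t_k = 0

Valid — Δs_k = t_k.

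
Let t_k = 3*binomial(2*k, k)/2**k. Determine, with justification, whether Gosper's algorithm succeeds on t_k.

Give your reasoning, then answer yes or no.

t_(k+1)/t_k = (2*k + 1)/(k + 1).
So A=2*k + 1 and B=k + 1, with C=1.
f must satisfy (2*k + 1)·f(k+1) − (k)·f(k) = 1.
d = -1 from the (1,1,0) case.
deg f ≤ -1 is impossible — no certificate.

No — key equation has no polynomial f.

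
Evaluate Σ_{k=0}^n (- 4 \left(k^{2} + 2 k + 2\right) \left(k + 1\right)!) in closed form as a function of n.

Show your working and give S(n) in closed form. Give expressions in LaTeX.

The ratio is (k + 2)*(2*k + (k + 1)**2 + 4)/(k**2 + 2*k + 2).
Normal form (A,B,C) = (k + 2, 1, k**2 + 2*k + 2).
Need (k + 2)·f(k+1) − (1)·f(k) = k**2 + 2*k + 2.
From deg A=1, deg B=0, deg C=2: d=1.
Match coefficients ⇒ f(k) = k.
Then R = B(k−1)f/C = k/(k**2 + 2*k + 2), so s_k = R(k)·t_k = -4*k*factorial(k + 1).
Verify: -4*(k**2 + 2*k + 2)*factorial(k + 1) matches t_k.
Σ_(k=0)^n t_k = s_(n+1) − s_(0) = (-4*(n + 1)*factorial(n + 2)) − (0), i.e. -4*(n + 1)*factorial(n + 2).

S(n) = - 4 \left(n + 1\right) \left(n + 2\right)!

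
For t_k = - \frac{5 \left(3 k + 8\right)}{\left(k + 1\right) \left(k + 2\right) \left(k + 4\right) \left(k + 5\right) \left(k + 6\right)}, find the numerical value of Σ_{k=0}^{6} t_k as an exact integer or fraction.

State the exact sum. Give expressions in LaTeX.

Compute t_(k+1)/t_k: get (k + 1)*(k + 4)*(3*k + 11)/((k + 3)*(k + 7)*(3*k + 8)).
So A=k + 1 and B=k + 7, with C=k**2 + 17*k/3 + 8.
Solve (k + 1)·f(k+1) − (k + 6)·f(k) = k**2 + 17*k/3 + 8.
deg f ≤ 5 (via 1,1,2).
Coefficient equations give f(k) = k*(k + 2)*(k + 3)*(k**2 + 10*k + 29)/60.
Then R = B(k−1)f/C = k*(k + 2)*(k + 6)*(k**2 + 10*k + 29)/(20*(3*k + 8)), so s_k = R(k)·t_k = k*(-k**2 - 10*k - 29)/(4*(k**3 + 10*k**2 + 29*k + 20)).
Δs = 5*(-3*k - 8)/(k**5 + 18*k**4 + 121*k**3 + 372*k**2 + 508*k + 240), as required.
Sum = s_(7) − s_(0); s_(7) = -259/1056, s_(0) = 0 ⇒ -259/1056.

Σ = -259/1056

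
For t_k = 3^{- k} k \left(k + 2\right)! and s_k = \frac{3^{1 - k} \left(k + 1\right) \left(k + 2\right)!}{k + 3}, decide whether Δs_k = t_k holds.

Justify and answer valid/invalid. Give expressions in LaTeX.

Invalid: residual - \frac{2 \cdot 3^{- k} \left(k^{2} + 3 k - 3\right) \left(k + 2\right)!}{\left(k + 3\right) \left(k + 4\right)} ≠ 0.

s_(k+1) = (k + 2)*factorial(k + 3)/(3**k*(k + 4))
s_(k+1) − s_k = (k**3 + 5*k**2 + 6*k + 6)*factorial(k + 2)/(3**k*(k + 3)*(k + 4))
(s_(k+1) − s_k) − t_k = -2*(k**2 + 3*k - 3)*factorial(k + 2)/(3**k*(k + 3)*(k + 4))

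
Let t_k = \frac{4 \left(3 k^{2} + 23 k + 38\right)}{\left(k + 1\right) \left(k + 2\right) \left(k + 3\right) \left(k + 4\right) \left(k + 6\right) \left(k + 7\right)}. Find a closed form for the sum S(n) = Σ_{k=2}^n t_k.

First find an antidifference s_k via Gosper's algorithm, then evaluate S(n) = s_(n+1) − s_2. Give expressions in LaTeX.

t_(k+1)/t_k = (k + 1)*(k + 6)*(23*k + 3*(k + 1)**2 + 61)/((k + 5)*(k + 8)*(3*k**2 + 23*k + 38)).
Gosper form: A/B · C(k+1)/C(k) with A=k + 1, B=k + 8, C=k**3 + 38*k**2/3 + 51*k + 190/3.
Solve (k + 1)·f(k+1) − (k + 7)·f(k) = k**3 + 38*k**2/3 + 51*k + 190/3.
Bound: deg f ≤ 6.
Solving with deg f ≤ 6: f(k) = k*(k + 2)*(k + 4)*(k + 5)*(k**2 + 10*k + 27)/54.
R(k) = B(k−1)·f(k)/C(k) = k*(k + 2)*(k + 4)*(k + 7)*(k**2 + 10*k + 27)/(18*(3*k**2 + 23*k + 38)); s_k = R·t_k = 2*k*(k**2 + 10*k + 27)/(9*(k**3 + 10*k**2 + 27*k + 18)).
Δs = 4*(3*k**2 + 23*k + 38)/(k**6 + 23*k**5 + 207*k**4 + 925*k**3 + 2144*k**2 + 2412*k + 1008), as required.
Telescope: S(n) = s_(n+1) − s_(2) = 2*(n**3 + 13*n**2 + 50*n + 38)/(9*(n**3 + 13*n**2 + 50*n + 56)) − (17/90) = (n**3 + 13*n**2 + 50*n - 64)/(30*(n**3 + 13*n**2 + 50*n + 56)).

S(n) = \frac{n^{3} + 13 n^{2} + 50 n - 64}{30 \left(n^{3} + 13 n^{2} + 50 n + 56\right)}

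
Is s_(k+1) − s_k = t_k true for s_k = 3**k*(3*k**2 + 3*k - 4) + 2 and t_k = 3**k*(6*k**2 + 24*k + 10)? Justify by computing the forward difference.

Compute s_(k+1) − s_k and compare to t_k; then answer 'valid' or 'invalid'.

s_(k+1) = 3**(k + 1)*(3*k + 3*(k + 1)**2 - 1) + 2
s_(k+1) − s_k = 3**k*(6*k**2 + 24*k + 10)
(s_(k+1) − s_k) − t_k = 0

Valid: the claim telescopes to t_k.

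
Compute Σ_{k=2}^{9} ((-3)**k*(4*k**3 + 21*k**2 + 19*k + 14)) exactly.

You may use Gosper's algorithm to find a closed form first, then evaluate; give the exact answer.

Ratio r(k) = 3*(-4*k**3 - 33*k**2 - 73*k - 58)/(4*k**3 + 21*k**2 + 19*k + 14).
Take A(k)=-3, B(k)=1, C(k)=k**3 + 21*k**2/4 + 19*k/4 + 7/2.
f must satisfy (-3)·f(k+1) − (1)·f(k) = k**3 + 21*k**2/4 + 19*k/4 + 7/2.
Degrees (0,0,3) ⇒ d ≤ 3.
A polynomial solution: f(k) = -(k**3 + 3*k**2 - 2*k + 2)/4.
So s_k = (B(k−1)f/C)·t_k = (-(k**3 + 3*k**2 - 2*k + 2)/(4*k**3 + 21*k**2 + 19*k + 14))·t_k = (-3)**k*(-k**3 - 3*k**2 + 2*k - 2).
Verify: (-3)**k*(4*k**3 + 21*k**2 + 19*k + 14) matches t_k.
Σ_(k=2)^(9) t_k = s_(10) − s_(2) = -75700818 − (-162) = -75700656.

Σ = -75700656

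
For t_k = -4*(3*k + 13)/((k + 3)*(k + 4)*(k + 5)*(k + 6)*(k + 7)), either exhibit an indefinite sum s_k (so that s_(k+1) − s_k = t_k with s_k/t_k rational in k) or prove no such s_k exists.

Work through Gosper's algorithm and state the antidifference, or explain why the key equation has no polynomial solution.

s_k = 2*k*(-k**2 - 14*k - 63)/(45*(k**3 + 14*k**2 + 63*k + 90))

The ratio is (k + 3)*(3*k + 16)/((k + 8)*(3*k + 13)).
Normal form (A,B,C) = (k + 3, k + 8, k + 13/3).
f must satisfy (k + 3)·f(k+1) − (k + 7)·f(k) = k + 13/3.
From deg A=1, deg B=1, deg C=1: d=4.
Solve for f: f(k) = k*(k + 4)*(k**2 + 14*k + 63)/270 (degree 4 ≤ 4).
R(k) = B(k−1)·f(k)/C(k) = k*(k + 4)*(k + 7)*(k**2 + 14*k + 63)/(90*(3*k + 13)); s_k = R·t_k = 2*k*(-k**2 - 14*k - 63)/(45*(k**3 + 14*k**2 + 63*k + 90)).
s_(k+1) − s_k = 4*(-3*k - 13)/(k**5 + 25*k**4 + 245*k**3 + 1175*k**2 + 2754*k + 2520) = t_k.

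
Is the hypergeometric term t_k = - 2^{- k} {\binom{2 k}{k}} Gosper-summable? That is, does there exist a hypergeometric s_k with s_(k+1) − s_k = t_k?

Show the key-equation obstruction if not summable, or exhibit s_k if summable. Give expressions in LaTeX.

Compute t_(k+1)/t_k: get (2*k + 1)/(k + 1).
Normal form (A,B,C) = (2*k + 1, k + 1, 1).
Solve (2*k + 1)·f(k+1) − (k)·f(k) = 1.
d = -1 from the (1,1,0) case.
deg f ≤ -1 is impossible — no certificate.

No — t_k has no hypergeometric antidifference.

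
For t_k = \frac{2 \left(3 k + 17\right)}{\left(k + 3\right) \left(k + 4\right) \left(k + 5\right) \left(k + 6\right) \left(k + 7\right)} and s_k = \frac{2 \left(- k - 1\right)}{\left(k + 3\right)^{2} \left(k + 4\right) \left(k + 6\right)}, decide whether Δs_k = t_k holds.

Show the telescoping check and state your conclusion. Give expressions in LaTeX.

Invalid: residual \frac{8 \left(- 2 k^{2} - 19 k - 43\right)}{k^{7} + 32 k^{6} + 432 k^{5} + 3190 k^{4} + 13919 k^{3} + 35898 k^{2} + 50688 k + 30240} ≠ 0.

s_(k+1) = 2*(-k - 2)/((k + 4)**2*(k + 5)*(k + 7))
s_(k+1) − s_k = 2*(3*k**3 + 30*k**2 + 79*k + 32)/(k**7 + 32*k**6 + 432*k**5 + 3190*k**4 + 13919*k**3 + 35898*k**2 + 50688*k + 30240)
(s_(k+1) − s_k) − t_k = 8*(-2*k**2 - 19*k - 43)/(k**7 + 32*k**6 + 432*k**5 + 3190*k**4 + 13919*k**3 + 35898*k**2 + 50688*k + 30240)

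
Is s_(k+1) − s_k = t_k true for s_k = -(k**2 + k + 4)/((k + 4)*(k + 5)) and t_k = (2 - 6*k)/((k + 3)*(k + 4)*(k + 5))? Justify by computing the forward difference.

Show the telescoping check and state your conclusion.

s_(k+1) = (-k - (k + 1)**2 - 5)/((k + 5)*(k + 6))
s_(k+1) − s_k = -8*k/(k**3 + 15*k**2 + 74*k + 120)
(s_(k+1) − s_k) − t_k = 2*(-k**2 + 5*k - 6)/(k**4 + 18*k**3 + 119*k**2 + 342*k + 360)

Invalid: residual 2*(-k**2 + 5*k - 6)/(k**4 + 18*k**3 + 119*k**2 + 342*k + 360) ≠ 0.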